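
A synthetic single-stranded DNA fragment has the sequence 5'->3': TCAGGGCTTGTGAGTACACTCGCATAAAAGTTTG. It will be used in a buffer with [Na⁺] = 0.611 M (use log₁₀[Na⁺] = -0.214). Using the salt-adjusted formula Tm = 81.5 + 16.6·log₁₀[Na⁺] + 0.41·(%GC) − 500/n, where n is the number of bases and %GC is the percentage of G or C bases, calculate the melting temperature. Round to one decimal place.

Length n = 34. T=10, G=9, A=9, C=6
G+C = 15, so %GC = 15/34 × 100 = 44.118%
Salt term: 16.6 × (-0.214) = -3.552
GC term: 0.41 × 44.118 = 18.088; length term: −500/34 = −14.706
Tm = 81.5 + (-3.552) + 18.088 − 14.706 = 81.33 → 81.3°C

81.3°C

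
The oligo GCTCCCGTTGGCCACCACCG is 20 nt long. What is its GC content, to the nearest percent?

Counting bases: G=5, A=2, T=3, C=10
G+C = 5 + 10 = 15 out of 20 bases
%GC = 15/20 × 100 = 75% ≈ 75%

75%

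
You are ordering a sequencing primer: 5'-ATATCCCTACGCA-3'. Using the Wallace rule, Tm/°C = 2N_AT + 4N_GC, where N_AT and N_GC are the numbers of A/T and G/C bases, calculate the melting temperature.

38°C

Scanning the sequence gives G=1, T=3, C=5, A=4.
AT pairs contribute 7, GC pairs contribute 6.
Tm = 2×7 + 4×6 = 38°C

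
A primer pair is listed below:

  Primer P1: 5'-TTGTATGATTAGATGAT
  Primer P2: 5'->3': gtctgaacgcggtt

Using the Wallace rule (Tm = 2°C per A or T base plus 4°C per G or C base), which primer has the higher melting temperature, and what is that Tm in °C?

Primer P2, 44°C

Primer P1: A+T=13, G+C=4 → Tm = 2(13)+4(4) = 42°C
Primer P2: A+T=6, G+C=8 → Tm = 2(6)+4(8) = 44°C
42°C vs 44°C → primer P2 is higher.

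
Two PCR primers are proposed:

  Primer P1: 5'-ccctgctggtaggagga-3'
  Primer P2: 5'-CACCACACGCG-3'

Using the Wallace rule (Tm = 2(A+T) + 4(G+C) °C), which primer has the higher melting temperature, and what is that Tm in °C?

Primer P1: A+T=6, G+C=11 → Tm = 2(6)+4(11) = 56°C
Primer P2: A+T=3, G+C=8 → Tm = 2(3)+4(8) = 38°C
56°C vs 38°C → primer P1 is higher.

Primer P1, 56°C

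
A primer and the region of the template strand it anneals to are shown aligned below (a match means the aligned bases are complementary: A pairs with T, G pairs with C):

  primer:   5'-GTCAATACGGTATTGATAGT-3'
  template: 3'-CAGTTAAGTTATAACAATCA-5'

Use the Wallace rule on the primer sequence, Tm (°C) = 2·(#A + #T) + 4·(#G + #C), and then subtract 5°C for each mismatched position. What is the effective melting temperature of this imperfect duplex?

34°C

Primer base counts: A=6, T=7, G=5, C=2 → A+T=13, G+C=7
Perfect-match Tm = 2(13) + 4(7) = 26 + 28 = 54°C
Mismatches (positions where the bases are not complementary): 4 (at positions 7, 9, 10, 16)
Effective Tm = 54 − 4×5 = 54 − 20 = 34°C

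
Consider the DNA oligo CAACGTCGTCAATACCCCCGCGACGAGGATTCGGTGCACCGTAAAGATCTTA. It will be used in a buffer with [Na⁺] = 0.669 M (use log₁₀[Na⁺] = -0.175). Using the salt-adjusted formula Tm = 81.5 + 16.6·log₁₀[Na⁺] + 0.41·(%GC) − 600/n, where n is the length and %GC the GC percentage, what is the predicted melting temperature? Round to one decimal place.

Length n = 52. Scanning the sequence gives G=12, C=16, T=10, A=14.
G+C = 28, so %GC = 28/52 × 100 = 53.846%
Salt term: 16.6 × (-0.175) = -2.905
GC term: 0.41 × 53.846 = 22.077; length term: −600/52 = −11.538
Tm = 81.5 + (-2.905) + 22.077 − 11.538 = 89.134 → 89.1°C

89.1°C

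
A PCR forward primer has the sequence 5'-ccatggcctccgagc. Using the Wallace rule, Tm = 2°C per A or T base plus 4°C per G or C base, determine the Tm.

52°C

Base counts: G=4, T=2, A=2, C=7
So N_AT = 4 and N_GC = 11.
Tm = 4·11 + 2·4 = 44 + 8 = 52°C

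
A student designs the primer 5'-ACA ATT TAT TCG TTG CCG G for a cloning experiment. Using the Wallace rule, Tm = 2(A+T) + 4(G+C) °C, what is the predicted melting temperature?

T=7, A=4, C=4, G=4
AT pairs contribute 11, GC pairs contribute 8.
Tm = 4·8 + 2·11 = 32 + 22 = 54°C

54°C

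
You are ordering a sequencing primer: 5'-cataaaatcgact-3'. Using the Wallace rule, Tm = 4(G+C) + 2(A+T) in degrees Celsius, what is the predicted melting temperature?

34°C

Scanning the sequence gives A=6, G=1, T=3, C=3.
A+T = 9, G+C = 4
Tm = 2(9) + 4(4) = 18 + 16 = 34°C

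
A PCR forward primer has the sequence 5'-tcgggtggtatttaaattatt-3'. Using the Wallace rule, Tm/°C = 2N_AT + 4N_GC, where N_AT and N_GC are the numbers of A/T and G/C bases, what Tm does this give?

54°C

G=5, A=5, C=1, T=10
AT pairs contribute 15, GC pairs contribute 6.
Tm = 4·6 + 2·15 = 24 + 30 = 54°C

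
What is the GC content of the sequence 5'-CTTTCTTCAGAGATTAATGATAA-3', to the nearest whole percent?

Base counts: C=3, T=9, A=8, G=3
G+C = 3 + 3 = 6 out of 23 bases
%GC = 6/23 × 100 = 26.09% ≈ 26%

26%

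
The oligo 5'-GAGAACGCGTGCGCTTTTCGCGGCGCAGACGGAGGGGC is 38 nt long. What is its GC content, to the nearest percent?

71%

C=10, T=5, G=17, A=6
G+C = 17 + 10 = 27 out of 38 bases
%GC = 27/38 × 100 = 71.05% ≈ 71%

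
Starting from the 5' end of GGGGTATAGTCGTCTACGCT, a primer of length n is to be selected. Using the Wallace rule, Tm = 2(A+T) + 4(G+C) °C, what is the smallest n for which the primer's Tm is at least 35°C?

First 11 bases: GGGGTATAGTC → Tm = 34°C (< 35°C)
First 12 bases: GGGGTATAGTCG → Tm = 38°C (≥ 35°C)
Since every base adds ≥2°C, Tm only increases with n, so the threshold is first crossed at n = 12.

n = 12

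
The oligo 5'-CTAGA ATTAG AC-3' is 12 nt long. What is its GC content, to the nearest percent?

C=2, T=3, G=2, A=5
G+C = 2 + 2 = 4 out of 12 bases
%GC = 4/12 × 100 = 33.33% ≈ 33%

33%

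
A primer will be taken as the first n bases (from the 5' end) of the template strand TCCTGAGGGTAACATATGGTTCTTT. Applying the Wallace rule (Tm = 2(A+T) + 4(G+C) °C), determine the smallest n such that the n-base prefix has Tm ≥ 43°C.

n = 15

First 14 bases: TCCTGAGGGTAACA → Tm = 42°C (< 43°C)
First 15 bases: TCCTGAGGGTAACAT → Tm = 44°C (≥ 43°C)
Each additional base adds 2°C (A/T) or 4°C (G/C), so Tm is non-decreasing in n; n = 15 is the first length to reach 43°C.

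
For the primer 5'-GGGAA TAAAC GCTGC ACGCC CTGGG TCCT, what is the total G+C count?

A=6, G=9, T=5, C=9
G+C = 9 + 9 = 18

18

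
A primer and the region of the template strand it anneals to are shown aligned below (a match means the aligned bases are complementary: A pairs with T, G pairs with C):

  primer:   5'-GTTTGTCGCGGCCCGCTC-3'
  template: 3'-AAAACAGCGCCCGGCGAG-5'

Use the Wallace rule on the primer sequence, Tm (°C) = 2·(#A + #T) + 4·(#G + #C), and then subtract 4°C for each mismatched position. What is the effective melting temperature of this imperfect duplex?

Primer base counts: A=0, T=5, G=6, C=7 → A+T=5, G+C=13
Perfect-match Tm = 2(5) + 4(13) = 10 + 52 = 62°C
Mismatches (positions where the bases are not complementary): 2 (at positions 1, 12)
Effective Tm = 62 − 2×4 = 62 − 8 = 54°C

54°C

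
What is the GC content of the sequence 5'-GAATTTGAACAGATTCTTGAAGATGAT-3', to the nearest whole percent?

30%

Scanning the sequence gives A=10, G=6, C=2, T=9.
G+C = 6 + 2 = 8 out of 27 bases
%GC = 8/27 × 100 = 29.63% ≈ 30%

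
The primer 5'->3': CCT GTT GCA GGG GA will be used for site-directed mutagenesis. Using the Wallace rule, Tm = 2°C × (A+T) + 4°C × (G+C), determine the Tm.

46°C

Counting bases: C=3, A=2, T=3, G=6
AT pairs contribute 5, GC pairs contribute 9.
Tm = 4·9 + 2·5 = 36 + 10 = 46°C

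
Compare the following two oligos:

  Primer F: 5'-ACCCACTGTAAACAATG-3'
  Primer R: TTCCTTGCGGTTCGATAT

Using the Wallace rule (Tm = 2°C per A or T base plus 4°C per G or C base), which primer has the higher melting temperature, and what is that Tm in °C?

Primer F: A+T=10, G+C=7 → Tm = 2(10)+4(7) = 48°C
Primer R: A+T=10, G+C=8 → Tm = 2(10)+4(8) = 52°C
48°C vs 52°C → primer R is higher.

Primer R, 52°C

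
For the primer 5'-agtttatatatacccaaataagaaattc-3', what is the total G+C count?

6

Counting bases: C=4, T=9, G=2, A=13
G+C = 2 + 4 = 6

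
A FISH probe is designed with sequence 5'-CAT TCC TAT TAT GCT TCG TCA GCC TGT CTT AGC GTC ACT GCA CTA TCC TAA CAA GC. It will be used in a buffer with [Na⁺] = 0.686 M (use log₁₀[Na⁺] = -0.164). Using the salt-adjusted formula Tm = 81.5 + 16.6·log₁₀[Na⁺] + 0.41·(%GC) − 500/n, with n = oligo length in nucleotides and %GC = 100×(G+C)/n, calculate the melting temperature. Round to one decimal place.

Length n = 56. Counting bases: C=18, A=12, T=18, G=8
G+C = 26, so %GC = 26/56 × 100 = 46.429%
Salt term: 16.6 × (-0.164) = -2.722
GC term: 0.41 × 46.429 = 19.036; length term: −500/56 = −8.929
Tm = 81.5 + (-2.722) + 19.036 − 8.929 = 88.885 → 88.9°C

88.9°C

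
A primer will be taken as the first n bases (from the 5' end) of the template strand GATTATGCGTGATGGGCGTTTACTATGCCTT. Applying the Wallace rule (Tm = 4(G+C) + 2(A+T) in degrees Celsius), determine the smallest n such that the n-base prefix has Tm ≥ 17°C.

First 6 bases: GATTAT → Tm = 14°C (< 17°C)
First 7 bases: GATTATG → Tm = 18°C (≥ 17°C)
Each additional base adds 2°C (A/T) or 4°C (G/C), so Tm is non-decreasing in n; n = 7 is the first length to reach 17°C.

n = 7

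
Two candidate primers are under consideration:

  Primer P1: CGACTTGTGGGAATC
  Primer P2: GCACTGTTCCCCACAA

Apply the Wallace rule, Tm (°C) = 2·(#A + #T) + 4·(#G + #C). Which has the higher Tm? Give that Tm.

Primer P1: A+T=7, G+C=8 → Tm = 2(7)+4(8) = 46°C
Primer P2: A+T=7, G+C=9 → Tm = 2(7)+4(9) = 50°C
46°C vs 50°C → primer P2 is higher.

Primer P2, 50°C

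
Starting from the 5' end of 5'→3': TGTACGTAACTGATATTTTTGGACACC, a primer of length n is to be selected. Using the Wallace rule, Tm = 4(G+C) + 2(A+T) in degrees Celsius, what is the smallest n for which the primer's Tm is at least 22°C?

First 7 bases: TGTACGT → Tm = 20°C (< 22°C)
First 8 bases: TGTACGTA → Tm = 22°C (≥ 22°C)
Each additional base adds 2°C (A/T) or 4°C (G/C), so Tm is non-decreasing in n; n = 8 is the first length to reach 22°C.

n = 8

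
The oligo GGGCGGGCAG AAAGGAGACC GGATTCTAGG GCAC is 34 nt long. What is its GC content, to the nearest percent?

A=9, G=15, T=3, C=7
G+C = 15 + 7 = 22 out of 34 bases
%GC = 22/34 × 100 = 64.71% ≈ 65%

65%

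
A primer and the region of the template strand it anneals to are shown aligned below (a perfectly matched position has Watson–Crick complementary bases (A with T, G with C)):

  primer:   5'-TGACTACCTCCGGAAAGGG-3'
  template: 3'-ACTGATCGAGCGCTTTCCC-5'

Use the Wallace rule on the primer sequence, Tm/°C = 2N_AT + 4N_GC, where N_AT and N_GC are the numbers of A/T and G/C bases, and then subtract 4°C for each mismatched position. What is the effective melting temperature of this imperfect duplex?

Primer base counts: A=5, T=3, G=6, C=5 → A+T=8, G+C=11
Perfect-match Tm = 2(8) + 4(11) = 16 + 44 = 60°C
Mismatches (positions where the bases are not complementary): 3 (at positions 7, 11, 12)
Effective Tm = 60 − 3×4 = 60 − 12 = 48°C

48°C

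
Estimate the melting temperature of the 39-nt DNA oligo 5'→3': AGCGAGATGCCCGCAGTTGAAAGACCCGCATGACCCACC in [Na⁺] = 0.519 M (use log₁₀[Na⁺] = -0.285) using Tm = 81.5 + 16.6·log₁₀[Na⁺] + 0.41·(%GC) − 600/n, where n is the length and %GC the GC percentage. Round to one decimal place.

Length n = 39. Scanning the sequence gives C=14, A=11, T=4, G=10.
G+C = 24, so %GC = 24/39 × 100 = 61.538%
Salt term: 16.6 × (-0.285) = -4.731
GC term: 0.41 × 61.538 = 25.231; length term: −600/39 = −15.385
Tm = 81.5 + (-4.731) + 25.231 − 15.385 = 86.615 → 86.6°C

86.6°C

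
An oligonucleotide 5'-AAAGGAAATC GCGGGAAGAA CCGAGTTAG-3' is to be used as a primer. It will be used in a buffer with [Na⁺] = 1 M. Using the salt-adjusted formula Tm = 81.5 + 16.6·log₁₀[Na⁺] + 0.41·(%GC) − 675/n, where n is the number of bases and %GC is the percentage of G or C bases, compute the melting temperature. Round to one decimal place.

Length n = 29. C=4, G=10, T=3, A=12
G+C = 14, so %GC = 14/29 × 100 = 48.276%
Salt term: 16.6 × (0) = 0
GC term: 0.41 × 48.276 = 19.793; length term: −675/29 = −23.276
Tm = 81.5 + (0) + 19.793 − 23.276 = 78.017 → 78.0°C

78.0°C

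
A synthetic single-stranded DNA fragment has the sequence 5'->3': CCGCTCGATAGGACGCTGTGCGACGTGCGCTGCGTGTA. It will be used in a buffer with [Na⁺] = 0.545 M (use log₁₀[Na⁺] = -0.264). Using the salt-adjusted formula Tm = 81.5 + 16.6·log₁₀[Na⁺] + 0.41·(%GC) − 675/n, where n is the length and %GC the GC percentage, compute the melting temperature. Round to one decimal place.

Length n = 38. Counting bases: C=11, A=5, T=8, G=14
G+C = 25, so %GC = 25/38 × 100 = 65.789%
Salt term: 16.6 × (-0.264) = -4.382
GC term: 0.41 × 65.789 = 26.973; length term: −675/38 = −17.763
Tm = 81.5 + (-4.382) + 26.973 − 17.763 = 86.328 → 86.3°C

86.3°C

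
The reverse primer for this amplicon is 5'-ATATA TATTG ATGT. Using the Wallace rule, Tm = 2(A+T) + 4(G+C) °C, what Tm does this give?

32°C

Counting bases: G=2, C=0, A=5, T=7
So N_AT = 12 and N_GC = 2.
Tm = 2×12 + 4×2 = 32°C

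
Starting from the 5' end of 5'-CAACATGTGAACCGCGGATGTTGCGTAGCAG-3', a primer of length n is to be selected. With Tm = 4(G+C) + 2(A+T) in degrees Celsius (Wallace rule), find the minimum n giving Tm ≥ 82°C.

n = 27

First 26 bases: CAACATGTGAACCGCGGATGTTGCGT → Tm = 80°C (< 82°C)
First 27 bases: CAACATGTGAACCGCGGATGTTGCGTA → Tm = 82°C (≥ 82°C)
Each additional base adds 2°C (A/T) or 4°C (G/C), so Tm is non-decreasing in n; n = 27 is the first length to reach 82°C.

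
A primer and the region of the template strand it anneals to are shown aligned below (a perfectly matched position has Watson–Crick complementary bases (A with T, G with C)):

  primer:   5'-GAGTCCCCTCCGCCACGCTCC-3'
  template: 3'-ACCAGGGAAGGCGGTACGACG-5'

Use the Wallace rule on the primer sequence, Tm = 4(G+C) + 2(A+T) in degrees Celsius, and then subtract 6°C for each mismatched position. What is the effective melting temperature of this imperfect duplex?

Primer base counts: A=2, T=3, G=4, C=12 → A+T=5, G+C=16
Perfect-match Tm = 2(5) + 4(16) = 10 + 64 = 74°C
Mismatches (positions where the bases are not complementary): 5 (at positions 1, 2, 8, 16, 20)
Effective Tm = 74 − 5×6 = 74 − 30 = 44°C

44°C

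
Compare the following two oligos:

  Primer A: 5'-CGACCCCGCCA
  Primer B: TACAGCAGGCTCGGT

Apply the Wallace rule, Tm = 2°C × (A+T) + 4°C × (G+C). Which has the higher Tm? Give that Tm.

Primer A: A+T=2, G+C=9 → Tm = 2(2)+4(9) = 40°C
Primer B: A+T=6, G+C=9 → Tm = 2(6)+4(9) = 48°C
40°C vs 48°C → primer B is higher.

Primer B, 48°C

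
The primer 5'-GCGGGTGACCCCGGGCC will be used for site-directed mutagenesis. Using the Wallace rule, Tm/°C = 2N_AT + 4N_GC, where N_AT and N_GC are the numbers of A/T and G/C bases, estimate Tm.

64°C

Scanning the sequence gives A=1, C=7, G=8, T=1.
A+T = 2, G+C = 15
Tm = 2(2) + 4(15) = 4 + 60 = 64°C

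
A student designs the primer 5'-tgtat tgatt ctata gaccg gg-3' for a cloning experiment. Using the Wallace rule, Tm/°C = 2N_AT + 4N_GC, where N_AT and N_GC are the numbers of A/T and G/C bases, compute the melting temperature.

62°C

A=5, T=8, C=3, G=6
So N_AT = 13 and N_GC = 9.
Tm = 2(13) + 4(9) = 26 + 36 = 62°C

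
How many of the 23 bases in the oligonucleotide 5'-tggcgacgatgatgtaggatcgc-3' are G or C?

Scanning the sequence gives T=5, C=4, G=9, A=5.
G+C = 9 + 4 = 13

13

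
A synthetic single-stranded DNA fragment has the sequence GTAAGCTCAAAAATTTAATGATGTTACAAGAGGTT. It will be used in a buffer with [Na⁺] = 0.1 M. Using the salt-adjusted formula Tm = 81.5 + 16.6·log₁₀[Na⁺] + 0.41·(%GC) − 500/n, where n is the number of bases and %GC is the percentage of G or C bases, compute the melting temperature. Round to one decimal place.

Length n = 35. Base counts: T=11, C=3, G=7, A=14
G+C = 10, so %GC = 10/35 × 100 = 28.571%
Salt term: 16.6 × (-1) = -16.6
GC term: 0.41 × 28.571 = 11.714; length term: −500/35 = −14.286
Tm = 81.5 + (-16.6) + 11.714 − 14.286 = 62.328 → 62.3°C

62.3°C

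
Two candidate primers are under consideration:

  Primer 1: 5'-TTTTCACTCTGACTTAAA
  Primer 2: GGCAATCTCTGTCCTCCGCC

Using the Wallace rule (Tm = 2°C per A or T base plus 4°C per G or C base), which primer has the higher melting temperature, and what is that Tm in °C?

Primer 1: A+T=13, G+C=5 → Tm = 2(13)+4(5) = 46°C
Primer 2: A+T=7, G+C=13 → Tm = 2(7)+4(13) = 66°C
46°C vs 66°C → primer 2 is higher.

Primer 2, 66°C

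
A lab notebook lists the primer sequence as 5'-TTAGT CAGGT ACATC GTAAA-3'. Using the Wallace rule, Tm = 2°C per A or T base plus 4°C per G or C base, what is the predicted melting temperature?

54°C

Base counts: G=4, C=3, A=7, T=6
So N_AT = 13 and N_GC = 7.
Tm = 2(13) + 4(7) = 26 + 28 = 54°C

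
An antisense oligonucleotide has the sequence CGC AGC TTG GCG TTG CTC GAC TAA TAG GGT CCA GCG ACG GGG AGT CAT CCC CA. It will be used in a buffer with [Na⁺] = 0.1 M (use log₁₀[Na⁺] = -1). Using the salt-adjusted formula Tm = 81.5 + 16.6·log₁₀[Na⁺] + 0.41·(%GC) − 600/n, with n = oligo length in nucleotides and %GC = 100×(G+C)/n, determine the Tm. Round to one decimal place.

Length n = 53. Base counts: T=10, A=10, G=17, C=16
G+C = 33, so %GC = 33/53 × 100 = 62.264%
Salt term: 16.6 × (-1) = -16.6
GC term: 0.41 × 62.264 = 25.528; length term: −600/53 = −11.321
Tm = 81.5 + (-16.6) + 25.528 − 11.321 = 79.107 → 79.1°C

79.1°C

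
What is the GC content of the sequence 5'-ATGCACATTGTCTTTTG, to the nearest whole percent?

35%

Scanning the sequence gives T=8, A=3, C=3, G=3.
G+C = 3 + 3 = 6 out of 17 bases
%GC = 6/17 × 100 = 35.29% ≈ 35%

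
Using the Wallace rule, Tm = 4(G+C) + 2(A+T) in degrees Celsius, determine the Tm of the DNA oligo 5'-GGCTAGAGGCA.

36°C

T=1, A=3, C=2, G=5
AT pairs contribute 4, GC pairs contribute 7.
Tm = 2(4) + 4(7) = 8 + 28 = 36°C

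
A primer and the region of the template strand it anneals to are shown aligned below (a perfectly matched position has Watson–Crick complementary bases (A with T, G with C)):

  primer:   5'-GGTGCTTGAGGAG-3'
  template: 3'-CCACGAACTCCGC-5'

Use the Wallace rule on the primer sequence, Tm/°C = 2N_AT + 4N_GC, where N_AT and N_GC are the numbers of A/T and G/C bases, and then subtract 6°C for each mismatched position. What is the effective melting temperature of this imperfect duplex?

36°C

Primer base counts: A=2, T=3, G=7, C=1 → A+T=5, G+C=8
Perfect-match Tm = 2(5) + 4(8) = 10 + 32 = 42°C
Mismatches (positions where the bases are not complementary): 1 (at position 12)
Effective Tm = 42 − 1×6 = 42 − 6 = 36°C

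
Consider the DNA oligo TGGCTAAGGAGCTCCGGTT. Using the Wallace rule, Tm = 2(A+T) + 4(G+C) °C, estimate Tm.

G=7, A=3, C=4, T=5
So N_AT = 8 and N_GC = 11.
Tm = 2(8) + 4(11) = 16 + 44 = 60°C

60°C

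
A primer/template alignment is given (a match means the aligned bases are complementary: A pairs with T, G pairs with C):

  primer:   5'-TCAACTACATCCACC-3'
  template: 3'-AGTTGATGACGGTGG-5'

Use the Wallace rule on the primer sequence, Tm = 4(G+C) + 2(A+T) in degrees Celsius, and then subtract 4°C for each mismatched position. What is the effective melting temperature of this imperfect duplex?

36°C

Primer base counts: A=5, T=3, G=0, C=7 → A+T=8, G+C=7
Perfect-match Tm = 2(8) + 4(7) = 16 + 28 = 44°C
Mismatches (positions where the bases are not complementary): 2 (at positions 9, 10)
Effective Tm = 44 − 2×4 = 44 − 8 = 36°C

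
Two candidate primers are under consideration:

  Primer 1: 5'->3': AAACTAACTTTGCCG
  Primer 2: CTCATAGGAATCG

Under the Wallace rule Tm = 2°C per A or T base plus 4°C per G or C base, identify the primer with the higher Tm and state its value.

Primer 1, 42°C

Primer 1: A+T=9, G+C=6 → Tm = 2(9)+4(6) = 42°C
Primer 2: A+T=7, G+C=6 → Tm = 2(7)+4(6) = 38°C
42°C vs 38°C → primer 1 is higher.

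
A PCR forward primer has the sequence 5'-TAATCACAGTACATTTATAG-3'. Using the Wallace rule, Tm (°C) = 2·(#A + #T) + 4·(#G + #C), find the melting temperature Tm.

50°C

Scanning the sequence gives G=2, A=8, C=3, T=7.
AT pairs contribute 15, GC pairs contribute 5.
Tm = 4·5 + 2·15 = 20 + 30 = 50°C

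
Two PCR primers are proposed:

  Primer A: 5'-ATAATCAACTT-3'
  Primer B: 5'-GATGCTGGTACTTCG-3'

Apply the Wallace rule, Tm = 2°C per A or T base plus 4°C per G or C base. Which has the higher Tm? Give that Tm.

Primer B, 46°C

Primer A: A+T=9, G+C=2 → Tm = 2(9)+4(2) = 26°C
Primer B: A+T=7, G+C=8 → Tm = 2(7)+4(8) = 46°C
26°C vs 46°C → primer B is higher.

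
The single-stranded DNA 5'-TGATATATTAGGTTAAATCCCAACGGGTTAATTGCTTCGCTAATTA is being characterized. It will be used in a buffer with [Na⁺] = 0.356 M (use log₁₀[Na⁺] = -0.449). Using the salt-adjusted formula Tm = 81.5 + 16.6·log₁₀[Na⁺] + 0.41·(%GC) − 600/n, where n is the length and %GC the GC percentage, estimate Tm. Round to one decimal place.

Length n = 46. Counting bases: C=7, A=14, T=17, G=8
G+C = 15, so %GC = 15/46 × 100 = 32.609%
Salt term: 16.6 × (-0.449) = -7.453
GC term: 0.41 × 32.609 = 13.37; length term: −600/46 = −13.043
Tm = 81.5 + (-7.453) + 13.37 − 13.043 = 74.374 → 74.4°C

74.4°C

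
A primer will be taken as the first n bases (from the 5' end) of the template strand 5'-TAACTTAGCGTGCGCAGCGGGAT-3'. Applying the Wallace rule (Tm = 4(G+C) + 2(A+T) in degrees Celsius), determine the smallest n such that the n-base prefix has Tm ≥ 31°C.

First 11 bases: TAACTTAGCGT → Tm = 30°C (< 31°C)
First 12 bases: TAACTTAGCGTG → Tm = 34°C (≥ 31°C)
Since every base adds ≥2°C, Tm only increases with n, so the threshold is first crossed at n = 12.

n = 12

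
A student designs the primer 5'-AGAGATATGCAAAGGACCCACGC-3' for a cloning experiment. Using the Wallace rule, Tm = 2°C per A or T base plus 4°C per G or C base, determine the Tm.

Scanning the sequence gives G=6, C=6, T=2, A=9.
A+T = 11, G+C = 12
Tm = 2×11 + 4×12 = 70°C

70°C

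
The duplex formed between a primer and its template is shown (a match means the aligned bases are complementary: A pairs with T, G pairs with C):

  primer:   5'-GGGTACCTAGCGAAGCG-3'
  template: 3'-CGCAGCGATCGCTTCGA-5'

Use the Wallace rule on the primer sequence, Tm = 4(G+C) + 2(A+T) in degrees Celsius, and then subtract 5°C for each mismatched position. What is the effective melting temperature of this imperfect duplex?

36°C

Primer base counts: A=4, T=2, G=7, C=4 → A+T=6, G+C=11
Perfect-match Tm = 2(6) + 4(11) = 12 + 44 = 56°C
Mismatches (positions where the bases are not complementary): 4 (at positions 2, 5, 6, 17)
Effective Tm = 56 − 4×5 = 56 − 20 = 36°C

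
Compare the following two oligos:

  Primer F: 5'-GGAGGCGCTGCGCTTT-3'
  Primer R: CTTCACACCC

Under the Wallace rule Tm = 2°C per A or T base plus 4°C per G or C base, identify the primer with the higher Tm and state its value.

Primer F: A+T=5, G+C=11 → Tm = 2(5)+4(11) = 54°C
Primer R: A+T=4, G+C=6 → Tm = 2(4)+4(6) = 32°C
54°C vs 32°C → primer F is higher.

Primer F, 54°C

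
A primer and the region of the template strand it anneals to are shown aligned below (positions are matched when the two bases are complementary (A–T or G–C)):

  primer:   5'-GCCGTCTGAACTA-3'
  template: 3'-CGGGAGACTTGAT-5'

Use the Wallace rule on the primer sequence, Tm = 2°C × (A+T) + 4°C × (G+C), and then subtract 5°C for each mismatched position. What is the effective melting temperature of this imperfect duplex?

35°C

Primer base counts: A=3, T=3, G=3, C=4 → A+T=6, G+C=7
Perfect-match Tm = 2(6) + 4(7) = 12 + 28 = 40°C
Mismatches (positions where the bases are not complementary): 1 (at position 4)
Effective Tm = 40 − 1×5 = 40 − 5 = 35°C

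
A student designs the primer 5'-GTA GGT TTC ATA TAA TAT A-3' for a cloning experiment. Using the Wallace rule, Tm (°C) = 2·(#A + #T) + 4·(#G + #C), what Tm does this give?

Scanning the sequence gives C=1, G=3, A=7, T=8.
A+T = 15, G+C = 4
Tm = 4·4 + 2·15 = 16 + 30 = 46°C

46°C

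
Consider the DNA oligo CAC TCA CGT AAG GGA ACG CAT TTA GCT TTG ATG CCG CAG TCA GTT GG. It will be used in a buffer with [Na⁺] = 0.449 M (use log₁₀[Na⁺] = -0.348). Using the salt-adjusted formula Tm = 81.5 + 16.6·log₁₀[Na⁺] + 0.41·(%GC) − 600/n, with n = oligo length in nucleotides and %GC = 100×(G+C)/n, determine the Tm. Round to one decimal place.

83.9°C

Length n = 47. Counting bases: G=13, A=11, C=11, T=12
G+C = 24, so %GC = 24/47 × 100 = 51.064%
Salt term: 16.6 × (-0.348) = -5.777
GC term: 0.41 × 51.064 = 20.936; length term: −600/47 = −12.766
Tm = 81.5 + (-5.777) + 20.936 − 12.766 = 83.893 → 83.9°C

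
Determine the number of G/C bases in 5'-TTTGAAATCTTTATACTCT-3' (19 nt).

Counting bases: A=5, C=3, G=1, T=10
Total G or C: 1 + 3 = 4

4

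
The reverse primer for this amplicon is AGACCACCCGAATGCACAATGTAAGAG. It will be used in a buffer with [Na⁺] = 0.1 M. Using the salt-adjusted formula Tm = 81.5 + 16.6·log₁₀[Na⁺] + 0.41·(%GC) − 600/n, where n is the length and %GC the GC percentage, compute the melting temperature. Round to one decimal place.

62.4°C

Length n = 27. Base counts: A=11, C=7, G=6, T=3
G+C = 13, so %GC = 13/27 × 100 = 48.148%
Salt term: 16.6 × (-1) = -16.6
GC term: 0.41 × 48.148 = 19.741; length term: −600/27 = −22.222
Tm = 81.5 + (-16.6) + 19.741 − 22.222 = 62.419 → 62.4°C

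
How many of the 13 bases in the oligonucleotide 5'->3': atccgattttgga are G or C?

5

Base counts: C=2, A=3, T=5, G=3
Total G or C: 3 + 2 = 5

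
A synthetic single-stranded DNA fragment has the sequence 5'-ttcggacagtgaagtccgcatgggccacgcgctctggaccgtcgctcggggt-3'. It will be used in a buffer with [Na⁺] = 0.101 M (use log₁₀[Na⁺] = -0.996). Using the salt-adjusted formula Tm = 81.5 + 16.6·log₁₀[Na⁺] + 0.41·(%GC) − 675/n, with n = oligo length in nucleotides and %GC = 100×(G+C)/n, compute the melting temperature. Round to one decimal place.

79.6°C

Length n = 52. Scanning the sequence gives C=16, T=10, A=7, G=19.
G+C = 35, so %GC = 35/52 × 100 = 67.308%
Salt term: 16.6 × (-0.996) = -16.534
GC term: 0.41 × 67.308 = 27.596; length term: −675/52 = −12.981
Tm = 81.5 + (-16.534) + 27.596 − 12.981 = 79.581 → 79.6°C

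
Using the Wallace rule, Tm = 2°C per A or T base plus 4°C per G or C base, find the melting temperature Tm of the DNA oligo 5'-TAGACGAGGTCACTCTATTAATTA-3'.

64°C

Scanning the sequence gives T=8, G=4, A=8, C=4.
So N_AT = 16 and N_GC = 8.
Tm = 4·8 + 2·16 = 32 + 32 = 64°C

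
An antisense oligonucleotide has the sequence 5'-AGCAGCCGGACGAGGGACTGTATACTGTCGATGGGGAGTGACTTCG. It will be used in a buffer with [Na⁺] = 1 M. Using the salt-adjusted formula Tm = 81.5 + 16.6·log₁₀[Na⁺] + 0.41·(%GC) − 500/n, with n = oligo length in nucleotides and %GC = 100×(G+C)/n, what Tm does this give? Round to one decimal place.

94.7°C

Length n = 46. Scanning the sequence gives T=9, C=9, A=10, G=18.
G+C = 27, so %GC = 27/46 × 100 = 58.696%
Salt term: 16.6 × (0) = 0
GC term: 0.41 × 58.696 = 24.065; length term: −500/46 = −10.87
Tm = 81.5 + (0) + 24.065 − 10.87 = 94.695 → 94.7°C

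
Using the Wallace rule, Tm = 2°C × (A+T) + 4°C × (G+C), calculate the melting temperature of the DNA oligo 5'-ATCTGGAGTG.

Scanning the sequence gives A=2, G=4, T=3, C=1.
So N_AT = 5 and N_GC = 5.
Tm = 2×5 + 4×5 = 30°C

30°C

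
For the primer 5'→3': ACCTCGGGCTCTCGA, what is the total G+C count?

10

Scanning the sequence gives G=4, A=2, T=3, C=6.
G+C = 4 + 6 = 10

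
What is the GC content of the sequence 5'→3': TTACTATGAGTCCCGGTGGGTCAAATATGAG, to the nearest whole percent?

A=8, G=9, T=9, C=5
G+C = 9 + 5 = 14 out of 31 bases
%GC = 14/31 × 100 = 45.16% ≈ 45%

45%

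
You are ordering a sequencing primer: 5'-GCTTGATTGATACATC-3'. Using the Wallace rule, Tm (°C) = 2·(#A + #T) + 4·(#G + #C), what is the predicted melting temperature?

Base counts: T=6, G=3, C=3, A=4
AT pairs contribute 10, GC pairs contribute 6.
Tm = 2×10 + 4×6 = 44°C

44°C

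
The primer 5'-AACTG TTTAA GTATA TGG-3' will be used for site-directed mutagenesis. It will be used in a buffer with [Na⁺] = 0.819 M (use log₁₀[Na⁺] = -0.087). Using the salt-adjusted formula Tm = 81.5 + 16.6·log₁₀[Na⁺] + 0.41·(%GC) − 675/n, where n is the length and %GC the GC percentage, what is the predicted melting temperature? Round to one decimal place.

53.9°C

Length n = 18. Scanning the sequence gives A=6, T=7, C=1, G=4.
G+C = 5, so %GC = 5/18 × 100 = 27.778%
Salt term: 16.6 × (-0.087) = -1.444
GC term: 0.41 × 27.778 = 11.389; length term: −675/18 = −37.5
Tm = 81.5 + (-1.444) + 11.389 − 37.5 = 53.945 → 53.9°C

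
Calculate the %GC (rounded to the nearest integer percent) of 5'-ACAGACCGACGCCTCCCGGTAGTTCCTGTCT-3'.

Scanning the sequence gives A=5, G=7, C=12, T=7.
G+C = 7 + 12 = 19 out of 31 bases
%GC = 19/31 × 100 = 61.29% ≈ 61%

61%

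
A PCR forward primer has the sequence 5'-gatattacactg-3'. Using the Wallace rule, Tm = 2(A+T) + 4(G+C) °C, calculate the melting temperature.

32°C

Base counts: T=4, A=4, G=2, C=2
AT pairs contribute 8, GC pairs contribute 4.
Tm = 4·4 + 2·8 = 16 + 16 = 32°C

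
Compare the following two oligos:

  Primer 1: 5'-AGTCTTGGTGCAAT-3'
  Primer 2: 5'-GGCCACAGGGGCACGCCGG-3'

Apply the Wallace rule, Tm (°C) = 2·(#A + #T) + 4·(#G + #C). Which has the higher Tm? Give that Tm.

Primer 2, 70°C

Primer 1: A+T=8, G+C=6 → Tm = 2(8)+4(6) = 40°C
Primer 2: A+T=3, G+C=16 → Tm = 2(3)+4(16) = 70°C
40°C vs 70°C → primer 2 is higher.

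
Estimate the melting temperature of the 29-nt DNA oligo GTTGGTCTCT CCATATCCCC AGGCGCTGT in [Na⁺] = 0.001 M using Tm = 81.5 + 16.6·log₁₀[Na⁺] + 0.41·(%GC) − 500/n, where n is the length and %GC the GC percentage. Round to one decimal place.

38.5°C

Length n = 29. Counting bases: A=3, C=10, T=9, G=7
G+C = 17, so %GC = 17/29 × 100 = 58.621%
Salt term: 16.6 × (-3) = -49.8
GC term: 0.41 × 58.621 = 24.035; length term: −500/29 = −17.241
Tm = 81.5 + (-49.8) + 24.035 − 17.241 = 38.494 → 38.5°C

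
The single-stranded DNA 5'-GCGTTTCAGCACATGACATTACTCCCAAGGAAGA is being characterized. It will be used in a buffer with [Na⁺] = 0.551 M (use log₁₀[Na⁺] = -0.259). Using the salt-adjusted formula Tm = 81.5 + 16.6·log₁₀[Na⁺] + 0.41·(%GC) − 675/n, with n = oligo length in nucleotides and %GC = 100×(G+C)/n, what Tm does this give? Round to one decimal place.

Length n = 34. Counting bases: G=7, C=9, A=11, T=7
G+C = 16, so %GC = 16/34 × 100 = 47.059%
Salt term: 16.6 × (-0.259) = -4.299
GC term: 0.41 × 47.059 = 19.294; length term: −675/34 = −19.853
Tm = 81.5 + (-4.299) + 19.294 − 19.853 = 76.642 → 76.6°C

76.6°C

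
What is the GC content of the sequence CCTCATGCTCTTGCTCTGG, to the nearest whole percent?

58%

G=4, C=7, T=7, A=1
G+C = 4 + 7 = 11 out of 19 bases
%GC = 11/19 × 100 = 57.89% ≈ 58%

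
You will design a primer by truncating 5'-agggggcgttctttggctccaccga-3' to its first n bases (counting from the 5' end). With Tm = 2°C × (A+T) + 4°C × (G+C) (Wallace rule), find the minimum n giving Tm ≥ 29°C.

n = 8

First 7 bases: AGGGGGC → Tm = 26°C (< 29°C)
First 8 bases: AGGGGGCG → Tm = 30°C (≥ 29°C)
Each additional base adds 2°C (A/T) or 4°C (G/C), so Tm is non-decreasing in n; n = 8 is the first length to reach 29°C.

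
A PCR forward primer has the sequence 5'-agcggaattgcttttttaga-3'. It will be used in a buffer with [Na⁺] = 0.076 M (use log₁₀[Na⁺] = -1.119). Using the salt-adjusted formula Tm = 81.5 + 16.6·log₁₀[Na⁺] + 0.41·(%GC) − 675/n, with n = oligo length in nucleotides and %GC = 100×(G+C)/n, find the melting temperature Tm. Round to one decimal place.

Length n = 20. Scanning the sequence gives T=8, A=5, G=5, C=2.
G+C = 7, so %GC = 7/20 × 100 = 35%
Salt term: 16.6 × (-1.119) = -18.575
GC term: 0.41 × 35 = 14.35; length term: −675/20 = −33.75
Tm = 81.5 + (-18.575) + 14.35 − 33.75 = 43.525 → 43.5°C

43.5°C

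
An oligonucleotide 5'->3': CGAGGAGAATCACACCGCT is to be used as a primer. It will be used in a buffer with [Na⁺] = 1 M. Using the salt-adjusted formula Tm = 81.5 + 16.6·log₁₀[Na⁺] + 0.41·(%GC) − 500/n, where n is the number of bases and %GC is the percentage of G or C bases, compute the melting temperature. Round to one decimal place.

Length n = 19. C=6, G=5, A=6, T=2
G+C = 11, so %GC = 11/19 × 100 = 57.895%
Salt term: 16.6 × (0) = 0
GC term: 0.41 × 57.895 = 23.737; length term: −500/19 = −26.316
Tm = 81.5 + (0) + 23.737 − 26.316 = 78.921 → 78.9°C

78.9°C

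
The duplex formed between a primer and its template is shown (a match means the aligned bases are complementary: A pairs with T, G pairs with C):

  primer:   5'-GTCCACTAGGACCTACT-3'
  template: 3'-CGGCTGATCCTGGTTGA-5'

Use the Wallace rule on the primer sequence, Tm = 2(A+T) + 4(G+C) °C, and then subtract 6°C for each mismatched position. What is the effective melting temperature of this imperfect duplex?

Primer base counts: A=4, T=4, G=3, C=6 → A+T=8, G+C=9
Perfect-match Tm = 2(8) + 4(9) = 16 + 36 = 52°C
Mismatches (positions where the bases are not complementary): 3 (at positions 2, 4, 14)
Effective Tm = 52 − 3×6 = 52 − 18 = 34°C

34°C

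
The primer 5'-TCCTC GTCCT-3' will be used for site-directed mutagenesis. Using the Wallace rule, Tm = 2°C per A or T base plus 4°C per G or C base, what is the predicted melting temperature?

Base counts: G=1, A=0, T=4, C=5
A+T = 4, G+C = 6
Tm = 4·6 + 2·4 = 24 + 8 = 32°C

32°C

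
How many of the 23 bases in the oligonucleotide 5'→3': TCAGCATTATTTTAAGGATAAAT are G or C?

5

Base counts: G=3, A=9, C=2, T=9
Total G or C: 3 + 2 = 5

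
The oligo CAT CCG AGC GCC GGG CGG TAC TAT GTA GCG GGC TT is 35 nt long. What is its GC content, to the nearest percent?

66%

Counting bases: A=5, G=13, T=7, C=10
G+C = 13 + 10 = 23 out of 35 bases
%GC = 23/35 × 100 = 65.71% ≈ 66%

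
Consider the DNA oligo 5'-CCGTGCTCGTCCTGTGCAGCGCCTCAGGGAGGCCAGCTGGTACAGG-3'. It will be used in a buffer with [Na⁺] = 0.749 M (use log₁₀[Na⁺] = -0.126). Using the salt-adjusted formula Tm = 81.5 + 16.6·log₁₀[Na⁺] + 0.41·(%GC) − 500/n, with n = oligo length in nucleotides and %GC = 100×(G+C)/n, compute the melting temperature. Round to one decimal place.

Length n = 46. T=8, G=17, C=15, A=6
G+C = 32, so %GC = 32/46 × 100 = 69.565%
Salt term: 16.6 × (-0.126) = -2.092
GC term: 0.41 × 69.565 = 28.522; length term: −500/46 = −10.87
Tm = 81.5 + (-2.092) + 28.522 − 10.87 = 97.06 → 97.1°C

97.1°C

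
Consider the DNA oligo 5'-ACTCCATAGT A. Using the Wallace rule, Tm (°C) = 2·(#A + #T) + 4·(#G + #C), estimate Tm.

Scanning the sequence gives T=3, C=3, G=1, A=4.
A+T = 7, G+C = 4
Tm = 4·4 + 2·7 = 16 + 14 = 30°C

30°C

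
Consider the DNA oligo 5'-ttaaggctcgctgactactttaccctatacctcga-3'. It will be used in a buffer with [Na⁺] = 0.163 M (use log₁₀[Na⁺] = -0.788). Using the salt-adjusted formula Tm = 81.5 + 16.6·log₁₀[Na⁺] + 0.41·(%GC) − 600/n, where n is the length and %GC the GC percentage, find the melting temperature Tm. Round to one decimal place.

Length n = 35. Base counts: C=11, T=11, A=8, G=5
G+C = 16, so %GC = 16/35 × 100 = 45.714%
Salt term: 16.6 × (-0.788) = -13.081
GC term: 0.41 × 45.714 = 18.743; length term: −600/35 = −17.143
Tm = 81.5 + (-13.081) + 18.743 − 17.143 = 70.019 → 70.0°C

70.0°C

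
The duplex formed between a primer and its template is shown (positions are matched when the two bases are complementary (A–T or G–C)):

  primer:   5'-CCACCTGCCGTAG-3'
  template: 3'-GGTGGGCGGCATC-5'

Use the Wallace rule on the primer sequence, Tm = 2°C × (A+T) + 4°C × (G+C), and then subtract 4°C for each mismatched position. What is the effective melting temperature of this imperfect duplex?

Primer base counts: A=2, T=2, G=3, C=6 → A+T=4, G+C=9
Perfect-match Tm = 2(4) + 4(9) = 8 + 36 = 44°C
Mismatches (positions where the bases are not complementary): 1 (at position 6)
Effective Tm = 44 − 1×4 = 44 − 4 = 40°C

40°C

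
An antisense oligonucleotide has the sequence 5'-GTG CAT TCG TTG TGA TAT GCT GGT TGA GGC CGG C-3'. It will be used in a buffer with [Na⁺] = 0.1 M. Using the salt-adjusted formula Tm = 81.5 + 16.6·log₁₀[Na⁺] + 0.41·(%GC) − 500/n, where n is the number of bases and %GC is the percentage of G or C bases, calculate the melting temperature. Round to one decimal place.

Length n = 34. Base counts: C=6, A=4, G=13, T=11
G+C = 19, so %GC = 19/34 × 100 = 55.882%
Salt term: 16.6 × (-1) = -16.6
GC term: 0.41 × 55.882 = 22.912; length term: −500/34 = −14.706
Tm = 81.5 + (-16.6) + 22.912 − 14.706 = 73.106 → 73.1°C

73.1°C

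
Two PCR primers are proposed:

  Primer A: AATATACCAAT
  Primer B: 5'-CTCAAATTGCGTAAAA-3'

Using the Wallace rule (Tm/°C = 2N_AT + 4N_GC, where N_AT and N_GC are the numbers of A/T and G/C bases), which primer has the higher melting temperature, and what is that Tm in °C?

Primer A: A+T=9, G+C=2 → Tm = 2(9)+4(2) = 26°C
Primer B: A+T=11, G+C=5 → Tm = 2(11)+4(5) = 42°C
26°C vs 42°C → primer B is higher.

Primer B, 42°C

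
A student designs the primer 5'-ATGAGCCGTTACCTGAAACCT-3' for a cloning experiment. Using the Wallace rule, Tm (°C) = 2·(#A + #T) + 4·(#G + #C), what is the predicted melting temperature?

Scanning the sequence gives A=6, T=5, C=6, G=4.
AT pairs contribute 11, GC pairs contribute 10.
Tm = 4·10 + 2·11 = 40 + 22 = 62°C

62°C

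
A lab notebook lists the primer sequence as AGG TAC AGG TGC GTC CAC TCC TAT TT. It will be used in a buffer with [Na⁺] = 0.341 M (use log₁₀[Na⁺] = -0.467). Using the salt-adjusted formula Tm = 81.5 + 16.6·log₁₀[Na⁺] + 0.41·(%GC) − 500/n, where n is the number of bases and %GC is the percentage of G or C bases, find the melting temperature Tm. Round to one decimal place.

Length n = 26. A=5, G=6, T=8, C=7
G+C = 13, so %GC = 13/26 × 100 = 50%
Salt term: 16.6 × (-0.467) = -7.752
GC term: 0.41 × 50 = 20.5; length term: −500/26 = −19.231
Tm = 81.5 + (-7.752) + 20.5 − 19.231 = 75.017 → 75.0°C

75.0°C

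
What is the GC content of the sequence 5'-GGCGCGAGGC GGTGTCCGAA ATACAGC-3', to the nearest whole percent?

67%

Base counts: G=11, C=7, T=3, A=6
G+C = 11 + 7 = 18 out of 27 bases
%GC = 18/27 × 100 = 66.67% ≈ 67%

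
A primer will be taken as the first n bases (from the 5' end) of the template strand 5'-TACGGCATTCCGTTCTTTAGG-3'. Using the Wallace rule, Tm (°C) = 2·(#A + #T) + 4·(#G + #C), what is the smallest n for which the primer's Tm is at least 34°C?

n = 11

First 10 bases: TACGGCATTC → Tm = 30°C (< 34°C)
First 11 bases: TACGGCATTCC → Tm = 34°C (≥ 34°C)
Each additional base adds 2°C (A/T) or 4°C (G/C), so Tm is non-decreasing in n; n = 11 is the first length to reach 34°C.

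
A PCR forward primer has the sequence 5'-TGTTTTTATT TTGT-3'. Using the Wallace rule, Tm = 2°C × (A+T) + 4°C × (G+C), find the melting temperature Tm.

Base counts: A=1, T=11, G=2, C=0
A+T = 12, G+C = 2
Tm = 4·2 + 2·12 = 8 + 24 = 32°C

32°C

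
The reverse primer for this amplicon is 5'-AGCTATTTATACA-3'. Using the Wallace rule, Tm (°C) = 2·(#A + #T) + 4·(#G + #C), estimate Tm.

32°C

Scanning the sequence gives T=5, A=5, G=1, C=2.
So N_AT = 10 and N_GC = 3.
Tm = 2(10) + 4(3) = 20 + 12 = 32°C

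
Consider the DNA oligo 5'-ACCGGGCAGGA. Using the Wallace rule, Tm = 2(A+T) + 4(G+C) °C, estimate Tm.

Base counts: A=3, T=0, C=3, G=5
AT pairs contribute 3, GC pairs contribute 8.
Tm = 2(3) + 4(8) = 6 + 32 = 38°C

38°C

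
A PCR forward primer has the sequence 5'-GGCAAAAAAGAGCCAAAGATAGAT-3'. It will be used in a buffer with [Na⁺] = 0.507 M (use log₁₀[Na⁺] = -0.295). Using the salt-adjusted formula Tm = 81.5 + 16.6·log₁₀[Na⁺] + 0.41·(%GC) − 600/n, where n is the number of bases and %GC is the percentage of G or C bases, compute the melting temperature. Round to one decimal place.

67.0°C

Length n = 24. C=3, G=6, A=13, T=2
G+C = 9, so %GC = 9/24 × 100 = 37.5%
Salt term: 16.6 × (-0.295) = -4.897
GC term: 0.41 × 37.5 = 15.375; length term: −600/24 = −25
Tm = 81.5 + (-4.897) + 15.375 − 25 = 66.978 → 67.0°C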